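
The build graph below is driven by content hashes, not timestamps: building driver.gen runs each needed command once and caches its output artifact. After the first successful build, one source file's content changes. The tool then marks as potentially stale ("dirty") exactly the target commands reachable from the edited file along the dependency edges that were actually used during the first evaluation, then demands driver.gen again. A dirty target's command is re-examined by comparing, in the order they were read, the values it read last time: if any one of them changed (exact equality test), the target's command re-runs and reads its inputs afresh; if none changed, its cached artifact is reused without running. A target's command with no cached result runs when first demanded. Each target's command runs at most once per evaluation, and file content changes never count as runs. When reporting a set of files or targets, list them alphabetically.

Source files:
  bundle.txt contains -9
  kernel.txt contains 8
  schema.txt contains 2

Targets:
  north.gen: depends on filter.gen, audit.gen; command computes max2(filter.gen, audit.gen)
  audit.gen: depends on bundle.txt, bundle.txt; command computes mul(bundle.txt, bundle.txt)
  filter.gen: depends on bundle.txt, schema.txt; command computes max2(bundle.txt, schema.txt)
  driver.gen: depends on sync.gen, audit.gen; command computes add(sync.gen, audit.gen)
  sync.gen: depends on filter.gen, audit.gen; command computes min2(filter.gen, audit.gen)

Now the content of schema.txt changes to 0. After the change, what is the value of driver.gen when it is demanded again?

driver.gen now evaluates to 81.

Initial pass — values computed on the first demand:
  audit.gen = mul(-9, -9) = 81
  filter.gen = max2(-9, 2) = 2
  sync.gen = min2(2, 81) = 2
  driver.gen = add(2, 81) = 83

Second demand — change propagation:
  filter.gen: re-runs because schema.txt 2->0; new result 0.
  sync.gen: re-runs because filter.gen 2->0; new result 0.
  driver.gen: re-runs because sync.gen 2->0; new result 81.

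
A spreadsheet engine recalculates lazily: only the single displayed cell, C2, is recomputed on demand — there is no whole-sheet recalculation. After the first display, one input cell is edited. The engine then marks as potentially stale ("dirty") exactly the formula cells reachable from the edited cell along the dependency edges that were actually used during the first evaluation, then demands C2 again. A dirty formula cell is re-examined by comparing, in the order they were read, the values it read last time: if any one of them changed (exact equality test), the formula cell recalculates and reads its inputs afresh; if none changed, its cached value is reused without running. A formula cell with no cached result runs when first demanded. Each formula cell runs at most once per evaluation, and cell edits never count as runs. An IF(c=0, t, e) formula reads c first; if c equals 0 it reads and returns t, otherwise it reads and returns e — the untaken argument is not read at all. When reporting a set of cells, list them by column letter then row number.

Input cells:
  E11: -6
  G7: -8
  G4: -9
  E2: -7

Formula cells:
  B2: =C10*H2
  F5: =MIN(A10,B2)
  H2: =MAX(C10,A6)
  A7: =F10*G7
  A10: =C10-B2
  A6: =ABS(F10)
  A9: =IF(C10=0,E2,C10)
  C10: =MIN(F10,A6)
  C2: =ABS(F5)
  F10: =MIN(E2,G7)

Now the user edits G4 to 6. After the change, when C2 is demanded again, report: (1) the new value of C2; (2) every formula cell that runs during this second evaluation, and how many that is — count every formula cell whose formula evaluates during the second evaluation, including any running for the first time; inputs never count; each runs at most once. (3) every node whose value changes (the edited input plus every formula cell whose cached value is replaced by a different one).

First evaluation (everything demanded from the output):
  F10 = MIN(-7, -8) = -8
  A6 = ABS(-8) = 8
  C10 = MIN(-8, 8) = -8
  H2 = MAX(-8, 8) = 8
  B2 = -8 * 8 = -64
  A10 = -8 - -64 = 56
  F5 = MIN(56, -64) = -64
  C2 = ABS(-64) = 64

Propagation after the edit:
  G4 feeds no computation that the output demands — nothing is marked dirty and nothing runs.

Key observation: G4 is never demanded by the output, so the edit triggers no recomputation at all.

New value of C2: 64.
Formula cells that run: none — 0 in total.
Values that change: G4.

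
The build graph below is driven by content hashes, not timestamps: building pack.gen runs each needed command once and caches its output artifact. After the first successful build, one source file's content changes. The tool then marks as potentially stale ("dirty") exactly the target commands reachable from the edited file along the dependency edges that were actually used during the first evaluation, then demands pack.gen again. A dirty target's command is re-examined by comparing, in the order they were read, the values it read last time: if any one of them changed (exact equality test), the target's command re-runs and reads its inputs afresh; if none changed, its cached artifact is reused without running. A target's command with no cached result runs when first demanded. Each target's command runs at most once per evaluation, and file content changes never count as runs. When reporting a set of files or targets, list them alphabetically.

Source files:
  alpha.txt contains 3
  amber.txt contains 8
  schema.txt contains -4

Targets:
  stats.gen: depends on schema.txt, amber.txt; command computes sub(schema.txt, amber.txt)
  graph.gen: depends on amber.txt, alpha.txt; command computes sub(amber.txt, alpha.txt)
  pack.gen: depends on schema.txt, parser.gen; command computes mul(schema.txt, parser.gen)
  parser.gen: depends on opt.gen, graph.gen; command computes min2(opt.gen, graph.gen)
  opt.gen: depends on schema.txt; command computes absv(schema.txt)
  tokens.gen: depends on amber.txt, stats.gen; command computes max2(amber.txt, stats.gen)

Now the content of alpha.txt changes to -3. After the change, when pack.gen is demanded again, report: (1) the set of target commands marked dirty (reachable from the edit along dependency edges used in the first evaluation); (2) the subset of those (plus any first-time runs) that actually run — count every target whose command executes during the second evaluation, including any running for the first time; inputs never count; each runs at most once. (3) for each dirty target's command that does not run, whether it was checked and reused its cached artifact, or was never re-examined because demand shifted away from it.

Dirty set: graph.gen, pack.gen, parser.gen.
Run set: graph.gen, parser.gen (2 run).
Re-examined without running (cache reused): pack.gen.
The important point: parser.gen recomputes to an identical value, and the output ends up unchanged.

Initial pass — values computed on the first demand:
  graph.gen = sub(8, 3) = 5
  opt.gen = absv(-4) = 4
  parser.gen = min2(4, 5) = 4
  pack.gen = mul(-4, 4) = -16

Second demand — change propagation:
  graph.gen: re-runs because alpha.txt 3->-3; new result 11.
  parser.gen: re-runs because graph.gen 5->11; new result 4 (unchanged).
  pack.gen: re-examined; everything it read last time is the same (schema.txt unchanged, parser.gen unchanged) — cache -16 kept, no run.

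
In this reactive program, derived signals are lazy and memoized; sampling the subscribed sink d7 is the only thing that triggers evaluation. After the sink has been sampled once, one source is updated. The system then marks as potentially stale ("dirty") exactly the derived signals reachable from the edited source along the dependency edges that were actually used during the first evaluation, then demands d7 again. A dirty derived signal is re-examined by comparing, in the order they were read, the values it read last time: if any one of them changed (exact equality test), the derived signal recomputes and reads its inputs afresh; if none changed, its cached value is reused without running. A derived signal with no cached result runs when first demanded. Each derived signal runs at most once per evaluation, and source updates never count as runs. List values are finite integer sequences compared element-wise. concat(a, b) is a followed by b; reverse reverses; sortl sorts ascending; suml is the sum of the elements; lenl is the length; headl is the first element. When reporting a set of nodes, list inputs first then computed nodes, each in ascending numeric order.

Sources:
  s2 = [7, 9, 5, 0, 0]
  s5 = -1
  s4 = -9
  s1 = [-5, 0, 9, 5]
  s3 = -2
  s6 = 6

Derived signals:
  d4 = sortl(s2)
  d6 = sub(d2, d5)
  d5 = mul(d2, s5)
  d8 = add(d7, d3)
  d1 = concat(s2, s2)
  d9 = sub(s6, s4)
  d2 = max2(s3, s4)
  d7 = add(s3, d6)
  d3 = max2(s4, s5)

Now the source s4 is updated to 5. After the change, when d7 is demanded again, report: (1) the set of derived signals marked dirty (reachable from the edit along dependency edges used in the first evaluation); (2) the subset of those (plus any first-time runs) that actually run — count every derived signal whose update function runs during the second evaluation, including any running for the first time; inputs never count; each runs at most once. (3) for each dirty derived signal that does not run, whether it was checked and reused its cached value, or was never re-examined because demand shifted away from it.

The edit dirties: d2, d5, d6, d7.
4 derived signals run: d2, d5, d6, d7.
No dirty derived signal escaped a run.

First demand of the output computes:
  d2 = max2(-2, -9) = -2
  d5 = mul(-2, -1) = 2
  d6 = sub(-2, 2) = -4
  d7 = add(-2, -4) = -6

After the edit, cleaning proceeds:
  d2: a read changed (s4 -9->5) — executes, giving 5.
  d5: a read changed (d2 -2->5) — executes, giving -5.
  d6: a read changed (d2 -2->5; d5 2->-5) — executes, giving 10.
  d7: a read changed (d6 -4->10) — executes, giving 8.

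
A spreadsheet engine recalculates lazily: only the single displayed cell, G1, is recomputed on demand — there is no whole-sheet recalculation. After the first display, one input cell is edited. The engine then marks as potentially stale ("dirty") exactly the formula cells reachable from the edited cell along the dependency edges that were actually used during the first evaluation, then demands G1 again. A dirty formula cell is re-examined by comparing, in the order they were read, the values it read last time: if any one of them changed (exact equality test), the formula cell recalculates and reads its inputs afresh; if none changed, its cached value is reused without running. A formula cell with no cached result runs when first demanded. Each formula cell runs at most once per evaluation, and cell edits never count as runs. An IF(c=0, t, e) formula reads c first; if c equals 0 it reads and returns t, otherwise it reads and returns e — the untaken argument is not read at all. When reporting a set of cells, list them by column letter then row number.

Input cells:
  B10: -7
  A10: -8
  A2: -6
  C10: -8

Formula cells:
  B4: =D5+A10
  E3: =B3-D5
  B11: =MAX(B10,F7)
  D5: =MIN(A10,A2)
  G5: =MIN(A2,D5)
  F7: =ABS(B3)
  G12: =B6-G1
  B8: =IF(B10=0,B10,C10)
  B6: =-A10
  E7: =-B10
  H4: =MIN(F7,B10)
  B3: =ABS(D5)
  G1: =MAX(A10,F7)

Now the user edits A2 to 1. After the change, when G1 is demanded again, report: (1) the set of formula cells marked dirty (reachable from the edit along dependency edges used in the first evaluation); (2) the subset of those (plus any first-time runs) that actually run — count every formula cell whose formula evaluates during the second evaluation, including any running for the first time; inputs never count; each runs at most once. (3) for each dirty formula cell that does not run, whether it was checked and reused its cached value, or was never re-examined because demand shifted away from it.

Marked dirty: B3, D5, F7, G1.
Formula cells that run: D5 — 1 in total.
Checked but reused from cache: B3, F7, G1.
Key observation: the change is absorbed at D5 — it re-runs but produces the same value, and the output's value is unchanged.

First evaluation (everything demanded from the output):
  D5 = MIN(-8, -6) = -8
  B3 = ABS(-8) = 8
  F7 = ABS(8) = 8
  G1 = MAX(-8, 8) = 8

Propagation after the edit:
  D5: runs — A2 -6->1; result -8 (same value as before).
  B3: checked — values it read are unchanged (D5 unchanged); reused cached 8 without running.
  F7: checked — values it read are unchanged (B3 unchanged); reused cached 8 without running.
  G1: checked — values it read are unchanged (A10 unchanged, F7 unchanged); reused cached 8 without running.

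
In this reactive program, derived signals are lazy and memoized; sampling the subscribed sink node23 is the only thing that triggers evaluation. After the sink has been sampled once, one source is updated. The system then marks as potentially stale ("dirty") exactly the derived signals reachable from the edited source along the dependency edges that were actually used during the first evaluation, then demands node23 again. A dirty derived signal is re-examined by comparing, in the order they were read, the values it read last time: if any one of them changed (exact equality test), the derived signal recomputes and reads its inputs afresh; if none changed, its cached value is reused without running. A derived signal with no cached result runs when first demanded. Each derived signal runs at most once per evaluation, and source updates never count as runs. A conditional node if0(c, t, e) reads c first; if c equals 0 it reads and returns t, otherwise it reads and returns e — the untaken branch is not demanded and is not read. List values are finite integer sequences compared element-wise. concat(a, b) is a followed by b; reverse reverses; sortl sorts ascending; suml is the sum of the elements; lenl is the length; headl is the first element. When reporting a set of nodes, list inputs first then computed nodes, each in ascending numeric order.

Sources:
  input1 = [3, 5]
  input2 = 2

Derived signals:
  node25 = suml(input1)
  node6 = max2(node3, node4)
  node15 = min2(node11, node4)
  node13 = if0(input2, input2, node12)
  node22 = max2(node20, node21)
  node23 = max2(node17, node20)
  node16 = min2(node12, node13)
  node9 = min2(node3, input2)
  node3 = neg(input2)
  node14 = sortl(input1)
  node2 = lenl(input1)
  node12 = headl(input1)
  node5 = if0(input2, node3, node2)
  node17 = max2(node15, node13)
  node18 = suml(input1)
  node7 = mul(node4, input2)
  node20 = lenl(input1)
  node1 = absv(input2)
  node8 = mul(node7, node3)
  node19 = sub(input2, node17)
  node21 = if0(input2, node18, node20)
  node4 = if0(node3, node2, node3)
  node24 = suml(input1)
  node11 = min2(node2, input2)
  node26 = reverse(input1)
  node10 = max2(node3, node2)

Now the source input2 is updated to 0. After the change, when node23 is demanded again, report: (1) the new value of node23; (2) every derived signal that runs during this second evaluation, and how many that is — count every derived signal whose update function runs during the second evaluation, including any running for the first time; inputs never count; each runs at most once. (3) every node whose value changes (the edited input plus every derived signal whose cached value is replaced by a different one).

First demand of the output computes:
  node2 = lenl([3, 5]) = 2
  node3 = neg(2) = -2
  node4 = if0(node3=-2 -> else branch node3) = -2
  node11 = min2(2, 2) = 2
  node12 = headl([3, 5]) = 3
  node13 = if0(input2=2 -> else branch node12) = 3
  node15 = min2(2, -2) = -2
  node17 = max2(-2, 3) = 3
  node20 = lenl([3, 5]) = 2
  node23 = max2(3, 2) = 3

After the edit, cleaning proceeds:
  node3: a read changed (input2 2->0) — executes, giving 0.
  node4: a read changed (node3 -2->0; node3 -2->0) — executes, giving 2.
  node11: a read changed (input2 2->0) — executes, giving 0.
  node13: a read changed (input2 2->0) — executes, giving 0.
  node15: a read changed (node11 2->0; node4 -2->2) — executes, giving 0.
  node17: a read changed (node15 -2->0; node13 3->0) — executes, giving 0.
  node23: a read changed (node17 3->0) — executes, giving 2.

Demanding node23 again yields 2.
7 derived signals run: node3, node4, node11, node13, node15, node17, node23.
The nodes whose values change: input2, node3, node4, node11, node13, node15, node17, node23.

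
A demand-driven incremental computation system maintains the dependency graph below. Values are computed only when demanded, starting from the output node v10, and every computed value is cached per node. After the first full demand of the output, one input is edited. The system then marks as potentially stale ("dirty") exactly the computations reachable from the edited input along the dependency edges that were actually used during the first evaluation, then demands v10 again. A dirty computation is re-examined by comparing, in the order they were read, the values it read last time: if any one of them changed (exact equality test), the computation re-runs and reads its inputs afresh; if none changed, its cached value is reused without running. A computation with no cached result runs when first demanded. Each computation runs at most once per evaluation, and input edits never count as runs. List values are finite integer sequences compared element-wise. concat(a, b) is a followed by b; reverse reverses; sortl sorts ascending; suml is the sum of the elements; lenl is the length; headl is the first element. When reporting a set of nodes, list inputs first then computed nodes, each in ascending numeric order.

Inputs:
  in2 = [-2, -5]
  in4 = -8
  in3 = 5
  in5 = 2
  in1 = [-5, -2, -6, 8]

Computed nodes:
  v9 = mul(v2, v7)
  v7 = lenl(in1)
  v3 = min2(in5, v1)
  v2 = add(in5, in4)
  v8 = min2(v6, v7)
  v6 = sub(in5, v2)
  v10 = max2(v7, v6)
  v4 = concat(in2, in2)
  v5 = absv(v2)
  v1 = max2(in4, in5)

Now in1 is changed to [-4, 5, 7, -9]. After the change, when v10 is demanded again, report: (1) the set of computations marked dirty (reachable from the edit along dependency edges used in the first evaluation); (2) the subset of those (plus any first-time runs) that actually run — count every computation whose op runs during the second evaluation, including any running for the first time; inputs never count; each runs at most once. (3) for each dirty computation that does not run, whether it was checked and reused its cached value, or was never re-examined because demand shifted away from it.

First evaluation (everything demanded from the output):
  v2 = add(2, -8) = -6
  v6 = sub(2, -6) = 8
  v7 = lenl([-5, -2, -6, 8]) = 4
  v10 = max2(4, 8) = 8

Propagation after the edit:
  v7: runs — in1 [-5, -2, -6, 8]->[-4, 5, 7, -9]; result 4 (same value as before).
  v10: checked — values it read are unchanged (v7 unchanged, v6 unchanged); reused cached 8 without running.

Key observation: the change is absorbed at v7 — it re-runs but produces the same value, and the output's value is unchanged.

Marked dirty: v7, v10.
Computations that run: v7 — 1 in total.
Checked but reused from cache: v10.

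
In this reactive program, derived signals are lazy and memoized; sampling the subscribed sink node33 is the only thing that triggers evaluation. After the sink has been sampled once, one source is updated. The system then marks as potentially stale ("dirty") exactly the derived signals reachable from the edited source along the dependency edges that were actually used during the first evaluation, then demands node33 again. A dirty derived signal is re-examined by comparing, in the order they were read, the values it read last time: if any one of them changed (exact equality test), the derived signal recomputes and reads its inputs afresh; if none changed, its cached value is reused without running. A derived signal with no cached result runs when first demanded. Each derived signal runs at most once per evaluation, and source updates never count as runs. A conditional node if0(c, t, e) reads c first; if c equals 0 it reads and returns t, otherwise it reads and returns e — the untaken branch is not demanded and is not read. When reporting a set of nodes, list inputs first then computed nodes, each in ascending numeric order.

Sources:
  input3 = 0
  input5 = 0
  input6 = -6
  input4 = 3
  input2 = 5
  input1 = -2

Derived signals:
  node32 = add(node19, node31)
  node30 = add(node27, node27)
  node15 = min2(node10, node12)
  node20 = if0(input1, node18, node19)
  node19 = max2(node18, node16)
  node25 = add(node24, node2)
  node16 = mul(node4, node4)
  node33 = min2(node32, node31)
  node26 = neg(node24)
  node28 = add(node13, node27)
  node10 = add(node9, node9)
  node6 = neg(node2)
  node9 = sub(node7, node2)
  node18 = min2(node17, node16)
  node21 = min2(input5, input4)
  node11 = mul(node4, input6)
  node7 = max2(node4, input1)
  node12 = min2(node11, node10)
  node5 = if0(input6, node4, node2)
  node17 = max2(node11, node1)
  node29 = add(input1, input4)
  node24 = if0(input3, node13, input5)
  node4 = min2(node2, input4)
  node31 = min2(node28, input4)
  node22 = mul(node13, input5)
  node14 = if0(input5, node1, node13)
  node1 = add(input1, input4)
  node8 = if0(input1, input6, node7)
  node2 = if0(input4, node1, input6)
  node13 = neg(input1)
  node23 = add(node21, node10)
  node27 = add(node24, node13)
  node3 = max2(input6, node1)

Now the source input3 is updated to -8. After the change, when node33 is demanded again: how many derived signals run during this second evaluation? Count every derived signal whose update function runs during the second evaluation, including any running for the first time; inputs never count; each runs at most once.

First demand of the output computes:
  node1 = add(-2, 3) = 1
  node2 = if0(input4=3 -> else branch input6) = -6
  node4 = min2(-6, 3) = -6
  node11 = mul(-6, -6) = 36
  node13 = neg(-2) = 2
  node16 = mul(-6, -6) = 36
  node17 = max2(36, 1) = 36
  node18 = min2(36, 36) = 36
  node19 = max2(36, 36) = 36
  node24 = if0(input3=0 -> then branch node13) = 2
  node27 = add(2, 2) = 4
  node28 = add(2, 4) = 6
  node31 = min2(6, 3) = 3
  node32 = add(36, 3) = 39
  node33 = min2(39, 3) = 3

After the edit, cleaning proceeds:
  node24: a read changed (input3 0->-8) — executes, giving 0.
  node27: a read changed (node24 2->0) — executes, giving 2.
  node28: a read changed (node27 4->2) — executes, giving 4.
  node31: a read changed (node28 6->4) — executes, giving 3 — identical to its old value.
  node32: dirty, but its reads are unchanged (node19 unchanged, node31 unchanged); cached 39 stands.
  node33: dirty, but its reads are unchanged (node32 unchanged, node31 unchanged); cached 3 stands.

Note the absorption at node31: it re-runs yet its value is the same, leaving the output's value untouched.

4 derived signals run: node24, node27, node28, node31.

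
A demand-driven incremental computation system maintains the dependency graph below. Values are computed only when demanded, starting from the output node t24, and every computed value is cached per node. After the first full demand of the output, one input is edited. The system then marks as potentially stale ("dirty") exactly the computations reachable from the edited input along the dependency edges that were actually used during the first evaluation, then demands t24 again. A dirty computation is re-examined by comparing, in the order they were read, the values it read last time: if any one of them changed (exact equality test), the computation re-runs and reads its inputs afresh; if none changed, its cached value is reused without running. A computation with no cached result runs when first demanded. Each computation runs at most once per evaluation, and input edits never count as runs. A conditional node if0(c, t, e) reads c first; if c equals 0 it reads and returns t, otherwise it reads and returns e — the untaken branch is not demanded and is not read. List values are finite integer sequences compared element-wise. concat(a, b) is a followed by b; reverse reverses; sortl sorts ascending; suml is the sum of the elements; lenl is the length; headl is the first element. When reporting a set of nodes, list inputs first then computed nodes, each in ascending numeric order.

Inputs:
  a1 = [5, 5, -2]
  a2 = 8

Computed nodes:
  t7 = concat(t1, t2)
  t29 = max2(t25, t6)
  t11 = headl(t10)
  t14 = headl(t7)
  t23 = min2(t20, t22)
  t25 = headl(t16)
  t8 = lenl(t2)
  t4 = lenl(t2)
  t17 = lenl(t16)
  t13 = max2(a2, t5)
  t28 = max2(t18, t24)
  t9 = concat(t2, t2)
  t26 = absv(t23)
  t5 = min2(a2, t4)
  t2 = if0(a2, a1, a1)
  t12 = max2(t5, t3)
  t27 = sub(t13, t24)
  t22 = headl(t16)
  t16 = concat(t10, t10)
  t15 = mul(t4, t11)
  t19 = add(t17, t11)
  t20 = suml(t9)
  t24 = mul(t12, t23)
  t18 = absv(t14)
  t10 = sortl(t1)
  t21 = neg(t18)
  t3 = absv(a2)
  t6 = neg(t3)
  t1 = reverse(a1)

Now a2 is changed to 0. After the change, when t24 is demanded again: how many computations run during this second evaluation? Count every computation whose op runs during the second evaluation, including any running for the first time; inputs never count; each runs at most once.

Computations that run: t2, t3, t5, t12, t24 — 5 in total.
Key observation: the cutoff stops propagation at t4 — its inputs' values are unchanged, so it reuses its cache.

First evaluation (everything demanded from the output):
  t1 = reverse([5, 5, -2]) = [-2, 5, 5]
  t2 = if0(a2=8 -> else branch a1) = [5, 5, -2]
  t3 = absv(8) = 8
  t4 = lenl([5, 5, -2]) = 3
  t5 = min2(8, 3) = 3
  t9 = concat([5, 5, -2], [5, 5, -2]) = [5, 5, -2, 5, 5, -2]
  t10 = sortl([-2, 5, 5]) = [-2, 5, 5]
  t12 = max2(3, 8) = 8
  t16 = concat([-2, 5, 5], [-2, 5, 5]) = [-2, 5, 5, -2, 5, 5]
  t20 = suml([5, 5, -2, 5, 5, -2]) = 16
  t22 = headl([-2, 5, 5, -2, 5, 5]) = -2
  t23 = min2(16, -2) = -2
  t24 = mul(8, -2) = -16

Propagation after the edit:
  t2: runs — a2 8->0; result [5, 5, -2] (same value as before).
  t3: runs — a2 8->0; result 0.
  t4: checked — values it read are unchanged (t2 unchanged); reused cached 3 without running.
  t5: runs — a2 8->0; result 0.
  t9: checked — values it read are unchanged (t2 unchanged, t2 unchanged); reused cached [5, 5, -2, 5, 5, -2] without running.
  t12: runs — t5 3->0; t3 8->0; result 0.
  t20: checked — values it read are unchanged (t9 unchanged); reused cached 16 without running.
  t23: checked — values it read are unchanged (t20 unchanged, t22 unchanged); reused cached -2 without running.
  t24: runs — t12 8->0; result 0.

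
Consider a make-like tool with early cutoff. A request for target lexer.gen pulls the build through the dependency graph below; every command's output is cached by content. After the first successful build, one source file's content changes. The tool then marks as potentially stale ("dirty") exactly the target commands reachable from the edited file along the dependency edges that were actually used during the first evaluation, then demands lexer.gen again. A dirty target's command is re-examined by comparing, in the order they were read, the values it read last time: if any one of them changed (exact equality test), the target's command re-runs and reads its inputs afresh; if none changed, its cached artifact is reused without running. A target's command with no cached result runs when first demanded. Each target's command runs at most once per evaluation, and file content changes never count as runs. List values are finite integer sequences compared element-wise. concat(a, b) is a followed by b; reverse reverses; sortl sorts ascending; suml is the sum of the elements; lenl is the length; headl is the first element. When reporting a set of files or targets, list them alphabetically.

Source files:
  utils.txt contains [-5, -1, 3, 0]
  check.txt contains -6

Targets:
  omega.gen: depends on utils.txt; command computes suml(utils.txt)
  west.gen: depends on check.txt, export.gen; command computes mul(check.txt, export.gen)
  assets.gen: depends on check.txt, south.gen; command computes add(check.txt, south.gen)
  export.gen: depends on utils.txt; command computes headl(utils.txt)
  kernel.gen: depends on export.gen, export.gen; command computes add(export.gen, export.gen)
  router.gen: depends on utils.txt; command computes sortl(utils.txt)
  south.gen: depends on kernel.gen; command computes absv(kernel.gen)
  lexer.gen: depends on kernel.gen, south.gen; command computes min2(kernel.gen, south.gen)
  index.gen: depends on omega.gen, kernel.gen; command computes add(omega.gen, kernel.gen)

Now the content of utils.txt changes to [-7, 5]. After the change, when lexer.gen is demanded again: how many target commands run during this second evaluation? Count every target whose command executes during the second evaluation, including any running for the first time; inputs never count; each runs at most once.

4 target commands run: export.gen, kernel.gen, lexer.gen, south.gen.

First demand of the output computes:
  export.gen = headl([-5, -1, 3, 0]) = -5
  kernel.gen = add(-5, -5) = -10
  south.gen = absv(-10) = 10
  lexer.gen = min2(-10, 10) = -10

After the edit, cleaning proceeds:
  export.gen: a read changed (utils.txt [-5, -1, 3, 0]->[-7, 5]) — executes, giving -7.
  kernel.gen: a read changed (export.gen -5->-7; export.gen -5->-7) — executes, giving -14.
  south.gen: a read changed (kernel.gen -10->-14) — executes, giving 14.
  lexer.gen: a read changed (kernel.gen -10->-14; south.gen 10->14) — executes, giving -14.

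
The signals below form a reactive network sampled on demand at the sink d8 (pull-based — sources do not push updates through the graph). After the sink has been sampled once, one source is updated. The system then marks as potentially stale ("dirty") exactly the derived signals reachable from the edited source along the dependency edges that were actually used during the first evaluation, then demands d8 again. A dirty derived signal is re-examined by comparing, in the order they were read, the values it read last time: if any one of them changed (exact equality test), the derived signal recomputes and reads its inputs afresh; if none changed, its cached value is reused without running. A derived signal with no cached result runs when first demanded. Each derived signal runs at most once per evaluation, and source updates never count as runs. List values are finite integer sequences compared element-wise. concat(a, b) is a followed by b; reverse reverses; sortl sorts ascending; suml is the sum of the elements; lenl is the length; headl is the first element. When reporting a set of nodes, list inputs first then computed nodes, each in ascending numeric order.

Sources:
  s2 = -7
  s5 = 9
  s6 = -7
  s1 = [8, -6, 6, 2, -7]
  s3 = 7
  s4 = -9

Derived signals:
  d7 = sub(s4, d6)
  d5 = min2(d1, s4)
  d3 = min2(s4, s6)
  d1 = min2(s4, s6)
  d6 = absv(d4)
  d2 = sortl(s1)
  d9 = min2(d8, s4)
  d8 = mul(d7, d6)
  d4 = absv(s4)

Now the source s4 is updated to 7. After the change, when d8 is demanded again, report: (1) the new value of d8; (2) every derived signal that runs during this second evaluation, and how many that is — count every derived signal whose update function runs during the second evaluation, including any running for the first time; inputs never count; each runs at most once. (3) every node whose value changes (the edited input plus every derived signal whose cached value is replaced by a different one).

d8 now evaluates to 0.
Run set: d4, d6, d7, d8 (4 run).
Changed values: s4, d4, d6, d7, d8.

Initial pass — values computed on the first demand:
  d4 = absv(-9) = 9
  d6 = absv(9) = 9
  d7 = sub(-9, 9) = -18
  d8 = mul(-18, 9) = -162

Second demand — change propagation:
  d4: re-runs because s4 -9->7; new result 7.
  d6: re-runs because d4 9->7; new result 7.
  d7: re-runs because s4 -9->7; d6 9->7; new result 0.
  d8: re-runs because d7 -18->0; d6 9->7; new result 0.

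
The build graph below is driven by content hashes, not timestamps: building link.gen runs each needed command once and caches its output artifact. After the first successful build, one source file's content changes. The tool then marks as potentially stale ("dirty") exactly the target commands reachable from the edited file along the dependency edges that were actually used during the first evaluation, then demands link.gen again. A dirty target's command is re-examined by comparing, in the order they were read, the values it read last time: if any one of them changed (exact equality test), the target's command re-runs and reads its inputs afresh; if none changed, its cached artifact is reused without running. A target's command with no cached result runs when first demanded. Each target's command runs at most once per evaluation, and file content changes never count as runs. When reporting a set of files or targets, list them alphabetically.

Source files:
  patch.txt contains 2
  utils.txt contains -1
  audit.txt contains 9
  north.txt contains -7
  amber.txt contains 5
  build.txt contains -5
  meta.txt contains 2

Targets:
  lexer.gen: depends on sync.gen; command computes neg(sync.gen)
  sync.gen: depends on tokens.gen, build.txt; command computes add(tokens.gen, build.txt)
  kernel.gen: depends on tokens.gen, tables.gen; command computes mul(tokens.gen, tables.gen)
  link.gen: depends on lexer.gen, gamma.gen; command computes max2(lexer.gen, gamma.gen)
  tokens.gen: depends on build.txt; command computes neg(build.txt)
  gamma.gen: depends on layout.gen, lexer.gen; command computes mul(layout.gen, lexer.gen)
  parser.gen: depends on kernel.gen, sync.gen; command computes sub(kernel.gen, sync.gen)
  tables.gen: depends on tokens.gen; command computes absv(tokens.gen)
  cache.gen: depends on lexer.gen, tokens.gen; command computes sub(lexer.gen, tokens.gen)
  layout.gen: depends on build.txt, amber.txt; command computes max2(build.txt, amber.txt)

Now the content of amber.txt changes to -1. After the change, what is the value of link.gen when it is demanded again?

link.gen now evaluates to 0.
The important point: gamma.gen recomputes to an identical value, and the output ends up unchanged.

Initial pass — values computed on the first demand:
  layout.gen = max2(-5, 5) = 5
  tokens.gen = neg(-5) = 5
  sync.gen = add(5, -5) = 0
  lexer.gen = neg(0) = 0
  gamma.gen = mul(5, 0) = 0
  link.gen = max2(0, 0) = 0

Second demand — change propagation:
  layout.gen: re-runs because amber.txt 5->-1; new result -1.
  gamma.gen: re-runs because layout.gen 5->-1; new result 0 (unchanged).
  link.gen: re-examined; everything it read last time is the same (lexer.gen unchanged, gamma.gen unchanged) — cache 0 kept, no run.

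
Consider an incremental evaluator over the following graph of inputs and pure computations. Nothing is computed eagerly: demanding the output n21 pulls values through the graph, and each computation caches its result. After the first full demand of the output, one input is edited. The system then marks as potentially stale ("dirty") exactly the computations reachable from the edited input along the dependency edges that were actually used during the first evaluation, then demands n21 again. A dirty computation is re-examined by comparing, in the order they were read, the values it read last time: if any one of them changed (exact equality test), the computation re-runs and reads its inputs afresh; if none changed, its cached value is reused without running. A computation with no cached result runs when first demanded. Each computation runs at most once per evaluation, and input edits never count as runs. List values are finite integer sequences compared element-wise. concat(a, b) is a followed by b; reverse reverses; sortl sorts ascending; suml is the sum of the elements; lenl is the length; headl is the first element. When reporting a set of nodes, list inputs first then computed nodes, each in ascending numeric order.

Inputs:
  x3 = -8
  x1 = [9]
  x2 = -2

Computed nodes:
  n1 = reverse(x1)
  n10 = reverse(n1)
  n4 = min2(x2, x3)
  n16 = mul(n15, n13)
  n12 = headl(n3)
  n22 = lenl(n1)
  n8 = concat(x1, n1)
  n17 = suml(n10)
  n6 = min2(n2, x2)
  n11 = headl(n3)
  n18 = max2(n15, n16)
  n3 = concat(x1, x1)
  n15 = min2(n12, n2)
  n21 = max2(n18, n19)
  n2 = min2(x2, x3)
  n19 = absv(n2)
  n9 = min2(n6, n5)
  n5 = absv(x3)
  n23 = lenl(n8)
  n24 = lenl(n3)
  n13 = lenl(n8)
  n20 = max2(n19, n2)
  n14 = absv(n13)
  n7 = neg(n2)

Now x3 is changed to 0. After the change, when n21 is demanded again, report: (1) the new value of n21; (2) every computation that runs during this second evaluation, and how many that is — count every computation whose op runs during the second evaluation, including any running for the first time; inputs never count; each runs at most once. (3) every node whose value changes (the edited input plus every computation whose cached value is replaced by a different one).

n21 now evaluates to 2.
Run set: n2, n15, n16, n18, n19, n21 (6 run).
Changed values: x3, n2, n15, n16, n18, n19, n21.

Initial pass — values computed on the first demand:
  n1 = reverse([9]) = [9]
  n2 = min2(-2, -8) = -8
  n3 = concat([9], [9]) = [9, 9]
  n8 = concat([9], [9]) = [9, 9]
  n12 = headl([9, 9]) = 9
  n13 = lenl([9, 9]) = 2
  n15 = min2(9, -8) = -8
  n16 = mul(-8, 2) = -16
  n18 = max2(-8, -16) = -8
  n19 = absv(-8) = 8
  n21 = max2(-8, 8) = 8

Second demand — change propagation:
  n2: re-runs because x3 -8->0; new result -2.
  n15: re-runs because n2 -8->-2; new result -2.
  n16: re-runs because n15 -8->-2; new result -4.
  n18: re-runs because n15 -8->-2; n16 -16->-4; new result -2.
  n19: re-runs because n2 -8->-2; new result 2.
  n21: re-runs because n18 -8->-2; n19 8->2; new result 2.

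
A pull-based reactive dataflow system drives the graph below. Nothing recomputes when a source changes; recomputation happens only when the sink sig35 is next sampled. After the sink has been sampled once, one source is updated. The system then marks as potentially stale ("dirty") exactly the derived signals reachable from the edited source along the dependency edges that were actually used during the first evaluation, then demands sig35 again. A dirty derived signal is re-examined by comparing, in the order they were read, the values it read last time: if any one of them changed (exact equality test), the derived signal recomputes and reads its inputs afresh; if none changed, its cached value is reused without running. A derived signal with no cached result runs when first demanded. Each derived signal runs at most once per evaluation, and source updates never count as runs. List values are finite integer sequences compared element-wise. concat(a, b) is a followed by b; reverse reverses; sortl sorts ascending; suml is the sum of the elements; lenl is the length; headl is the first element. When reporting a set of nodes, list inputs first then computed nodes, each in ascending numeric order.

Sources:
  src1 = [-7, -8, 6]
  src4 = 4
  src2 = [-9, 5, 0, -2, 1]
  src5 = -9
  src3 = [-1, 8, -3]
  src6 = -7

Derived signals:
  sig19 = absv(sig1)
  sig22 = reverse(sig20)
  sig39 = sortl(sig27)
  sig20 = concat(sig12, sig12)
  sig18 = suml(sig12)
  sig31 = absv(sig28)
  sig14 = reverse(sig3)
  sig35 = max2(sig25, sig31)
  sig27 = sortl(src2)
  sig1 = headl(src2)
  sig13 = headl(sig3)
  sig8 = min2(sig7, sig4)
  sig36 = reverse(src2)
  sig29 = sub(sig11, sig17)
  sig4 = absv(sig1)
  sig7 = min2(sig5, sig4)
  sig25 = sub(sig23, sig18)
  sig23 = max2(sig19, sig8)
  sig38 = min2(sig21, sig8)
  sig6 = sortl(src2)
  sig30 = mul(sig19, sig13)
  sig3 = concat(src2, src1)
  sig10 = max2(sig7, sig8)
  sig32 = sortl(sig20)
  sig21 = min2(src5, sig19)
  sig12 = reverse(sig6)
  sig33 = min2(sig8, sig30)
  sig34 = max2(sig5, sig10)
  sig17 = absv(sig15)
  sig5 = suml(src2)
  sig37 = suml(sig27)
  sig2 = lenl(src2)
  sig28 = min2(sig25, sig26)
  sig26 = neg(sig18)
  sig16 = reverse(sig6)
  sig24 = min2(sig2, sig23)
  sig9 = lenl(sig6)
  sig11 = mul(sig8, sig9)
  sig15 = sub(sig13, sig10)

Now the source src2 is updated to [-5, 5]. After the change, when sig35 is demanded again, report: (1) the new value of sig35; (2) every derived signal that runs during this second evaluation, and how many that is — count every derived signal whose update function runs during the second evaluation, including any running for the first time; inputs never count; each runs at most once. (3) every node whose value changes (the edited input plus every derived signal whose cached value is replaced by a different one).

New value of sig35: 5.
Derived signals that run: sig1, sig4, sig5, sig6, sig7, sig8, sig12, sig18, sig19, sig23, sig25, sig26, sig28, sig31, sig35 — 15 in total.
Values that change: src2, sig1, sig4, sig5, sig6, sig7, sig8, sig12, sig18, sig19, sig23, sig25, sig26, sig28, sig31, sig35.

First evaluation (everything demanded from the output):
  sig1 = headl([-9, 5, 0, -2, 1]) = -9
  sig4 = absv(-9) = 9
  sig5 = suml([-9, 5, 0, -2, 1]) = -5
  sig6 = sortl([-9, 5, 0, -2, 1]) = [-9, -2, 0, 1, 5]
  sig7 = min2(-5, 9) = -5
  sig8 = min2(-5, 9) = -5
  sig12 = reverse([-9, -2, 0, 1, 5]) = [5, 1, 0, -2, -9]
  sig18 = suml([5, 1, 0, -2, -9]) = -5
  sig19 = absv(-9) = 9
  sig23 = max2(9, -5) = 9
  sig25 = sub(9, -5) = 14
  sig26 = neg(-5) = 5
  sig28 = min2(14, 5) = 5
  sig31 = absv(5) = 5
  sig35 = max2(14, 5) = 14

Propagation after the edit:
  sig1: runs — src2 [-9, 5, 0, -2, 1]->[-5, 5]; result -5.
  sig4: runs — sig1 -9->-5; result 5.
  sig5: runs — src2 [-9, 5, 0, -2, 1]->[-5, 5]; result 0.
  sig6: runs — src2 [-9, 5, 0, -2, 1]->[-5, 5]; result [-5, 5].
  sig7: runs — sig5 -5->0; sig4 9->5; result 0.
  sig8: runs — sig7 -5->0; sig4 9->5; result 0.
  sig12: runs — sig6 [-9, -2, 0, 1, 5]->[-5, 5]; result [5, -5].
  sig18: runs — sig12 [5, 1, 0, -2, -9]->[5, -5]; result 0.
  sig19: runs — sig1 -9->-5; result 5.
  sig23: runs — sig19 9->5; sig8 -5->0; result 5.
  sig25: runs — sig23 9->5; sig18 -5->0; result 5.
  sig26: runs — sig18 -5->0; result 0.
  sig28: runs — sig25 14->5; sig26 5->0; result 0.
  sig31: runs — sig28 5->0; result 0.
  sig35: runs — sig25 14->5; sig31 5->0; result 5.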